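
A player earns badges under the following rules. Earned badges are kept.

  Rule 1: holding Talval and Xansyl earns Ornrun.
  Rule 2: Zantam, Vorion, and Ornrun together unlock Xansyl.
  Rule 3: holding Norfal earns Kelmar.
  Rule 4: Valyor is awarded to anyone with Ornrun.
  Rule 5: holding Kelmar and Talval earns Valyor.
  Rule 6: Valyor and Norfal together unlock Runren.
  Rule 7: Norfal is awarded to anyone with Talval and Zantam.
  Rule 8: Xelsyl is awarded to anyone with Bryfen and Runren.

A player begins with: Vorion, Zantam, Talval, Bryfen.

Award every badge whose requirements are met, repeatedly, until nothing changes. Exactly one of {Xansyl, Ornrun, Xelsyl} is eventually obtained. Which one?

With Talval and Zantam, Norfal is earned (Rule 7).
With Norfal, Kelmar is earned (Rule 3).
With Kelmar and Talval, Valyor is earned (Rule 5).
With Valyor and Norfal, Runren is earned (Rule 6).
With Bryfen and Runren, Xelsyl is earned (Rule 8).
Ornrun would need Talval and Xansyl (Rule 1), but Xansyl is never earned. Xansyl would need Zantam, Vorion, and Ornrun (Rule 2), but Ornrun is never earned.

Xelsyl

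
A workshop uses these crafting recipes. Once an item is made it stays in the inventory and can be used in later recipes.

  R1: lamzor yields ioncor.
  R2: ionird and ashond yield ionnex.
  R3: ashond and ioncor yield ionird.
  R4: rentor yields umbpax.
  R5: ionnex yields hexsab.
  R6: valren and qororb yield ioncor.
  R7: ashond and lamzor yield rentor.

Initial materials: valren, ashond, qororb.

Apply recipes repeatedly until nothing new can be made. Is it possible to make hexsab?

Using R6, valren and qororb make ioncor.
Using R3, ashond and ioncor make ionird.
ionird and ashond → ionnex (R2).
Using R5, ionnex makes hexsab.

Yes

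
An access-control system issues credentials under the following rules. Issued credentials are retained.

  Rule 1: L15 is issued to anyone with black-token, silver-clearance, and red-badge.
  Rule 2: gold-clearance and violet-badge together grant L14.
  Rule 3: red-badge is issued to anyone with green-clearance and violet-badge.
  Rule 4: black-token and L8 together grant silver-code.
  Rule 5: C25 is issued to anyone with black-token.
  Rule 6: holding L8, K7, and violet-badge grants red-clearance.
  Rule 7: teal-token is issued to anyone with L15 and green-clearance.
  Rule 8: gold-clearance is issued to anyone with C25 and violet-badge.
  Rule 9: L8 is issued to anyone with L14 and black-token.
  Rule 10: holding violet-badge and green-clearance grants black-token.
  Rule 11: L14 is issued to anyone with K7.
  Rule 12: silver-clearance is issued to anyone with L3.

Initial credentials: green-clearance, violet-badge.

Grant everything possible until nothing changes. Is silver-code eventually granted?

Yes

Holding violet-badge and green-clearance grants black-token (Rule 10).
Holding black-token grants C25 (Rule 5).
Holding C25 and violet-badge grants gold-clearance (Rule 8).
Holding gold-clearance and violet-badge grants L14 (Rule 2).
Holding L14 and black-token grants L8 (Rule 9).
Holding black-token and L8 grants silver-code (Rule 4).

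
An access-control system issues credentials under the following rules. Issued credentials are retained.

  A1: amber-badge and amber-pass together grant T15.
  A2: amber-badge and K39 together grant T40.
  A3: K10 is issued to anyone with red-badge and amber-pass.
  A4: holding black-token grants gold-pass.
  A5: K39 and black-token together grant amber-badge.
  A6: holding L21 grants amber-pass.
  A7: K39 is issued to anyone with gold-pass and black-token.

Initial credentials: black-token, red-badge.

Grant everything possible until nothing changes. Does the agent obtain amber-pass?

No

amber-pass would need L21 (A6), but L21 is never granted.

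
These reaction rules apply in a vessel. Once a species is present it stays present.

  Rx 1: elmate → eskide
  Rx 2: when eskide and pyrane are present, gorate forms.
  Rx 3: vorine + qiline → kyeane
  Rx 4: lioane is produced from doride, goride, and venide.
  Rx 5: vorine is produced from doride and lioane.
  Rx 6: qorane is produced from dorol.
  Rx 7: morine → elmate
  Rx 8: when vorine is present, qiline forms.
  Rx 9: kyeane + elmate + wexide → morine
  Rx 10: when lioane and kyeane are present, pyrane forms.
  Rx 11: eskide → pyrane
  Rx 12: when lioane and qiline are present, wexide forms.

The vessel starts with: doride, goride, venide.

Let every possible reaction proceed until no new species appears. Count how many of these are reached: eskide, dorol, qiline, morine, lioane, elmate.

2

doride, goride, and venide present → lioane forms (Rx 4).
doride and lioane present → vorine forms (Rx 5).
vorine present → qiline forms (Rx 8).
eskide would need elmate (Rx 1), but elmate never forms.
No rule produces dorol, and it is not given.
qiline: reached.
morine would need kyeane, elmate, and wexide (Rx 9), but elmate never forms.
lioane: reached.
elmate would need morine (Rx 7), but morine never forms.
Reached: qiline and lioane — 2 of the 6.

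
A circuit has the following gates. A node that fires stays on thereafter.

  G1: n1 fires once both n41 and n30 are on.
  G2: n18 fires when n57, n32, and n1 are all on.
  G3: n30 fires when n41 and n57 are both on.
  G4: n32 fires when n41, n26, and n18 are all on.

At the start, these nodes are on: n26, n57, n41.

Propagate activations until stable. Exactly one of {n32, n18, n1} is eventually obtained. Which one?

n1

n41 and n57 are on, so n30 fires (G3).
G1: n41 and n30 on → n1 on.
n32 would need n41, n26, and n18 (G4), but n18 never turns on. n18 would need n57, n32, and n1 (G2), but n32 never turns on.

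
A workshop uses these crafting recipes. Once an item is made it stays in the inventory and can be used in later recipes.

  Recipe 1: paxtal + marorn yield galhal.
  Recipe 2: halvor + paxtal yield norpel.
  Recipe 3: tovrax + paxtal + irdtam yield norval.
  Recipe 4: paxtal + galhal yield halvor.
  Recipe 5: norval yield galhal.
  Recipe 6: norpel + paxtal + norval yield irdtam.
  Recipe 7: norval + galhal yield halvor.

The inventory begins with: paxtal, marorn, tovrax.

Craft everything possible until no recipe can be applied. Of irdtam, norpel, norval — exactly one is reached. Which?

norpel

Using Recipe 1, paxtal and marorn make galhal.
paxtal + galhal → halvor (Recipe 4).
Using Recipe 2, halvor and paxtal make norpel.
irdtam would need norpel, paxtal, and norval (Recipe 6), but norval is never obtained. norval would need tovrax, paxtal, and irdtam (Recipe 3), but irdtam is never obtained.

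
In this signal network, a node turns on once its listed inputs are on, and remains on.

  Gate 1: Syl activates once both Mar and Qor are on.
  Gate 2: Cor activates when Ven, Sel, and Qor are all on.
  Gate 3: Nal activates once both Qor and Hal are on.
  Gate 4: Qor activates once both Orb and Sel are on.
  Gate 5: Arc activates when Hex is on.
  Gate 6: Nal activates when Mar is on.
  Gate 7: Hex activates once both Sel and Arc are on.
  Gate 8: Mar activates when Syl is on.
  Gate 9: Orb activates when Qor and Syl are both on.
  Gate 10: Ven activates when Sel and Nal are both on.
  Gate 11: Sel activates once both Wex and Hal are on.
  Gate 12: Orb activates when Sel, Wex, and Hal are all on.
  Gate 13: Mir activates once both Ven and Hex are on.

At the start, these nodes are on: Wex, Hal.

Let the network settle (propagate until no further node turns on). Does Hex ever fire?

No

Hex would need Sel and Arc (Gate 7), but Arc never turns on.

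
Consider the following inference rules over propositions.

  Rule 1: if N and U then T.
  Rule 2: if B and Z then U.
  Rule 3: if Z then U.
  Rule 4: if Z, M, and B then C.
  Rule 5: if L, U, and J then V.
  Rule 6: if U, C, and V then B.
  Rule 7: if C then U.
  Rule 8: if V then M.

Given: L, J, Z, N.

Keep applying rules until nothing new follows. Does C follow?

No

C would need Z, M, and B (Rule 4), but B is never established.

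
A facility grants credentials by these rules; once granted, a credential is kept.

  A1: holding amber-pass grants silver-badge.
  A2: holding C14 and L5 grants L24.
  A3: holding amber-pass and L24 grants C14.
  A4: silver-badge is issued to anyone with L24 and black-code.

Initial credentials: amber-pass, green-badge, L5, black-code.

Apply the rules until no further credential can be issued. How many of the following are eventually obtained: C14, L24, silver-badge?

Holding amber-pass grants silver-badge (A1).
C14 would need amber-pass and L24 (A3), but L24 is never granted.
L24 would need C14 and L5 (A2), but C14 is never granted.
silver-badge: reached.
Reached: silver-badge — 1 of the 3.

1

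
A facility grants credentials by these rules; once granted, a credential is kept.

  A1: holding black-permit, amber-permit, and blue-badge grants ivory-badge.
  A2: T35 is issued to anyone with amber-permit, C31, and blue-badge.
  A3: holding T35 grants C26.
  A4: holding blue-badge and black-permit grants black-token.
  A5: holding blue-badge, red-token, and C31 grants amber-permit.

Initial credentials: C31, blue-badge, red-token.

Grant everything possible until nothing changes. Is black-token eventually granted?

black-token would need blue-badge and black-permit (A4), but black-permit is never granted.

No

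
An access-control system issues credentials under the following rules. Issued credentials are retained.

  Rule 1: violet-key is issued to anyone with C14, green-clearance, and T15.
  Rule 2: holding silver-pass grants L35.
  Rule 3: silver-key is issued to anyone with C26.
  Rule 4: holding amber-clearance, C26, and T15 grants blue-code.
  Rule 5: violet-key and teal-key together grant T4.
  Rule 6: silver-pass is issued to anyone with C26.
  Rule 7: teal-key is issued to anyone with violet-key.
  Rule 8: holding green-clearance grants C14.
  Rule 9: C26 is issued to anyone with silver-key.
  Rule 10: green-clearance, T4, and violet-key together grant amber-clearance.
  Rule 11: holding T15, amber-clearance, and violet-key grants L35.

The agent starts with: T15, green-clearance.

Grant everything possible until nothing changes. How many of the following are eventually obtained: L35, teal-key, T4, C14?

4

Holding green-clearance grants C14 (Rule 8).
Holding C14, green-clearance, and T15 grants violet-key (Rule 1).
Holding violet-key grants teal-key (Rule 7).
Holding violet-key and teal-key grants T4 (Rule 5).
Holding green-clearance, T4, and violet-key grants amber-clearance (Rule 10).
Holding T15, amber-clearance, and violet-key grants L35 (Rule 11).
L35: reached.
teal-key: reached.
T4: reached.
C14: reached.
All 4 are reached.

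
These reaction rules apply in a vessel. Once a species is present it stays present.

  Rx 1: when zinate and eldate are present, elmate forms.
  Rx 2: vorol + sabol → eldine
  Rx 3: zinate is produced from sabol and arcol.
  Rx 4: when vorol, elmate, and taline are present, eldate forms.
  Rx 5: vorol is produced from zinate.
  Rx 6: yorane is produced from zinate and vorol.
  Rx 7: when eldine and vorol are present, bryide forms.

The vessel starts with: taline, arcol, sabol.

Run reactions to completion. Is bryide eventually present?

sabol and arcol present → zinate forms (Rx 3).
zinate present → vorol forms (Rx 5).
vorol and sabol present → eldine forms (Rx 2).
eldine and vorol present → bryide forms (Rx 7).

Yes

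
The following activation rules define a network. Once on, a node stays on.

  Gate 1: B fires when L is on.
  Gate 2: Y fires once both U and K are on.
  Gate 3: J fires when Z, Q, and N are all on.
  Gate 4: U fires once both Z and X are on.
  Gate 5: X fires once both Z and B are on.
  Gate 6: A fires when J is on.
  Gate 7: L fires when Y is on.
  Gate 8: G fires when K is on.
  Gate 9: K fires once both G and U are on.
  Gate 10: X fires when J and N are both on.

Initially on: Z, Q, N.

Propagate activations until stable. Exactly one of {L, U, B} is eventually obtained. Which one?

Gate 3: Z, Q, and N on → J on.
J and N are on, so X fires (Gate 10).
Z and X are on, so U fires (Gate 4).
L would need Y (Gate 7), but Y never turns on. B would need L (Gate 1), but L never turns on.

U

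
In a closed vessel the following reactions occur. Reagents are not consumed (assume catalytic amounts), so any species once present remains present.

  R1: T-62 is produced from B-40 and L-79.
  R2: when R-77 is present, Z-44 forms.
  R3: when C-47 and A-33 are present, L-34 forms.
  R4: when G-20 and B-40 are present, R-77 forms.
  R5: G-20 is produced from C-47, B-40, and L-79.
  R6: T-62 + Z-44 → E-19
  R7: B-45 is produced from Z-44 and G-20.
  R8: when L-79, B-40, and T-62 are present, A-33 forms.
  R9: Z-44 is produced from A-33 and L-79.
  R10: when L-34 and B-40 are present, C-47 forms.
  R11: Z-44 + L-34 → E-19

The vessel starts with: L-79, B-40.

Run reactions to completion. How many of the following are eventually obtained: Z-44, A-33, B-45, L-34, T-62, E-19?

B-40 and L-79 present → T-62 forms (R1).
L-79, B-40, and T-62 present → A-33 forms (R8).
A-33 and L-79 present → Z-44 forms (R9).
T-62 and Z-44 present → E-19 forms (R6).
Z-44: reached.
A-33: reached.
B-45 would need Z-44 and G-20 (R7), but G-20 never forms.
L-34 would need C-47 and A-33 (R3), but C-47 never forms.
T-62: reached.
E-19: reached.
Reached: Z-44, A-33, T-62, and E-19 — 4 of the 6.

4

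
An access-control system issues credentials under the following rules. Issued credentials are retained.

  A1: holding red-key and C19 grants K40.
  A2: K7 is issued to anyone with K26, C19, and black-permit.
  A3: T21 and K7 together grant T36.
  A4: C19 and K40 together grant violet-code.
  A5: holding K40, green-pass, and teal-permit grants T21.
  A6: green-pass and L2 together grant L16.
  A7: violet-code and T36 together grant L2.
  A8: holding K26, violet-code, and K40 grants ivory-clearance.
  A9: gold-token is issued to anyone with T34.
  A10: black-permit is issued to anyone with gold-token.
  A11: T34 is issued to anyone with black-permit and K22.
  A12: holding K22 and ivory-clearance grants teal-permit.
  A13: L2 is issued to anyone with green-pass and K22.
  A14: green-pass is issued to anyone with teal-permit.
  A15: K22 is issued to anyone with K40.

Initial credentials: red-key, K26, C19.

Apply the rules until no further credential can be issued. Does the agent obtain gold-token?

No

gold-token would need T34 (A9), but T34 is never granted.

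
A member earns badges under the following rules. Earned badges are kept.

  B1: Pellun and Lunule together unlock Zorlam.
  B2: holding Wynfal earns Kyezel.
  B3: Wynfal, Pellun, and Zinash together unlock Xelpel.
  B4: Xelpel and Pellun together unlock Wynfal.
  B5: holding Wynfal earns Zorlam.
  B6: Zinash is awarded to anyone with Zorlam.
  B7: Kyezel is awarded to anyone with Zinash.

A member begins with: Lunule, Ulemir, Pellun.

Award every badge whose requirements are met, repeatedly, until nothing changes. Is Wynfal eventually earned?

Wynfal would need Xelpel and Pellun (B4), but Xelpel is never earned.

No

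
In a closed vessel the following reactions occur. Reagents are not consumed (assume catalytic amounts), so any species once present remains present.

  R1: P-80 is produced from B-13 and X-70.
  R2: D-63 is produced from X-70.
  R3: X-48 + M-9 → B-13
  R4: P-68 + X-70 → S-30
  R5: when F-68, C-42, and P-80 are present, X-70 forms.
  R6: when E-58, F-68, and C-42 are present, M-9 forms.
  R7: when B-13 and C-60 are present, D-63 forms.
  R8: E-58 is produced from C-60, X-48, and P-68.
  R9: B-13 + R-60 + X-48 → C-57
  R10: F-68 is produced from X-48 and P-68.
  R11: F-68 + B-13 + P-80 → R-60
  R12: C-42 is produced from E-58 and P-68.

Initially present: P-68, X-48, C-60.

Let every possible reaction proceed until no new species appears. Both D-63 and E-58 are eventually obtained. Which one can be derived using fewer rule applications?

E-58

E-58: C-60, X-48, and P-68 present → E-58 forms (R8). [1 rule application]
D-63: X-48 and P-68 present → F-68 forms (R10). C-60, X-48, and P-68 present → E-58 forms (R8). E-58 and P-68 present → C-42 forms (R12). E-58, F-68, and C-42 present → M-9 forms (R6). X-48 and M-9 present → B-13 forms (R3). B-13 and C-60 present → D-63 forms (R7). [6 rule applications]
E-58 needs fewer.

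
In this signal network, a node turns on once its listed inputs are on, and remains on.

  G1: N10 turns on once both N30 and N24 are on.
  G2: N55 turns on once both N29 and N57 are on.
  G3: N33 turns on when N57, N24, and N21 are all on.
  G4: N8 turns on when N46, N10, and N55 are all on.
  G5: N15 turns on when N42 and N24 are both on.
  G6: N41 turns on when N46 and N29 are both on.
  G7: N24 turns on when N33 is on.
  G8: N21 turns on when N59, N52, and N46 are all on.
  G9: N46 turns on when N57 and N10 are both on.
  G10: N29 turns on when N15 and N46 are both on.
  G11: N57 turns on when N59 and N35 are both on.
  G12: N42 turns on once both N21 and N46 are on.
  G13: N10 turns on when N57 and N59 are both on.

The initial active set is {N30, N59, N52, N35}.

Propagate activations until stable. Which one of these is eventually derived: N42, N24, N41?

N42

N59 and N35 are on, so N57 turns on (G11).
N57 and N59 are on, so N10 turns on (G13).
N57 and N10 are on, so N46 turns on (G9).
N59, N52, and N46 are on, so N21 turns on (G8).
G12: N21 and N46 on → N42 on.
N41 would need N46 and N29 (G6), but N29 never turns on. N24 would need N33 (G7), but N33 never turns on.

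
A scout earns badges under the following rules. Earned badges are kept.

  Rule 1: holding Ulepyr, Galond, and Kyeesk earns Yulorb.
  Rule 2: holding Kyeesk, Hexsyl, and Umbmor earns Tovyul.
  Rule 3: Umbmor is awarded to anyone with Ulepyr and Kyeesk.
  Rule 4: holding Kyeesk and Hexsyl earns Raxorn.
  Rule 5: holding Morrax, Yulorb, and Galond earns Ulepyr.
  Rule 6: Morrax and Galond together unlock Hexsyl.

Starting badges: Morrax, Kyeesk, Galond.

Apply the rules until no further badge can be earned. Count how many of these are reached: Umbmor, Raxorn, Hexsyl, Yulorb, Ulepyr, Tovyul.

With Morrax and Galond, Hexsyl is earned (Rule 6).
With Kyeesk and Hexsyl, Raxorn is earned (Rule 4).
Umbmor would need Ulepyr and Kyeesk (Rule 3), but Ulepyr is never earned.
Raxorn: reached.
Hexsyl: reached.
Yulorb would need Ulepyr, Galond, and Kyeesk (Rule 1), but Ulepyr is never earned.
Ulepyr would need Morrax, Yulorb, and Galond (Rule 5), but Yulorb is never earned.
Tovyul would need Kyeesk, Hexsyl, and Umbmor (Rule 2), but Umbmor is never earned.
Reached: Raxorn and Hexsyl — 2 of the 6.

2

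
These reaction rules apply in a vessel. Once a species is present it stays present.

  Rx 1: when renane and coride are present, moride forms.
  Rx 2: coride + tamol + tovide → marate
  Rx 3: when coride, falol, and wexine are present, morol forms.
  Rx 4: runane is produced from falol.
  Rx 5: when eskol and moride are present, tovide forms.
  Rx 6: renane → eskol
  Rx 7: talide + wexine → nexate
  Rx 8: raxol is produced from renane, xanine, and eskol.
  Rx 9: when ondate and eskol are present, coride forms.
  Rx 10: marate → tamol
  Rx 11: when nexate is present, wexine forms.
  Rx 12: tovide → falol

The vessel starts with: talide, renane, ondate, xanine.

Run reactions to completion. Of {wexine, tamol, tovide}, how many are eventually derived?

renane present → eskol forms (Rx 6).
ondate and eskol present → coride forms (Rx 9).
renane and coride present → moride forms (Rx 1).
eskol and moride present → tovide forms (Rx 5).
wexine would need nexate (Rx 11), but nexate never forms.
tamol would need marate (Rx 10), but marate never forms.
tovide: reached.
Reached: tovide — 1 of the 3.

1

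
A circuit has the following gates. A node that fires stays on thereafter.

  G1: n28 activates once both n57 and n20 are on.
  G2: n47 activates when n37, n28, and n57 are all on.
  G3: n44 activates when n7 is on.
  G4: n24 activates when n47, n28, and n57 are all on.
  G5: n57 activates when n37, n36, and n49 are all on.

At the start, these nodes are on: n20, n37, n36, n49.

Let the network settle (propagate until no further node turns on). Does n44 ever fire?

No

n44 would need n7 (G3), but n7 never turns on.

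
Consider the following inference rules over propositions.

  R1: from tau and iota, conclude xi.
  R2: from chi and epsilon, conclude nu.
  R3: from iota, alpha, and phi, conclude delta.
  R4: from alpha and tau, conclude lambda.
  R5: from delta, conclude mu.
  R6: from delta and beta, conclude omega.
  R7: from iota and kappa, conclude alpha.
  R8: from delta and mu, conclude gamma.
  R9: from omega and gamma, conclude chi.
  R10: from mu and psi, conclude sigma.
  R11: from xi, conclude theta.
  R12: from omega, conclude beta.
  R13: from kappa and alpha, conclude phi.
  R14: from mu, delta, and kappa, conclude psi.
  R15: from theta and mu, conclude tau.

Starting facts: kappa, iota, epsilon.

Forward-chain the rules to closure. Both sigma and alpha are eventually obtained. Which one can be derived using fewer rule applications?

alpha

alpha: iota and kappa hold, so alpha follows (R7). [1 rule application]
sigma: From iota and kappa, R7 gives alpha. kappa and alpha hold, so phi follows (R13). From iota, alpha, and phi, R3 gives delta. delta holds, so mu follows (R5). mu, delta, and kappa hold, so psi follows (R14). mu and psi hold, so sigma follows (R10). [6 rule applications]
alpha needs fewer.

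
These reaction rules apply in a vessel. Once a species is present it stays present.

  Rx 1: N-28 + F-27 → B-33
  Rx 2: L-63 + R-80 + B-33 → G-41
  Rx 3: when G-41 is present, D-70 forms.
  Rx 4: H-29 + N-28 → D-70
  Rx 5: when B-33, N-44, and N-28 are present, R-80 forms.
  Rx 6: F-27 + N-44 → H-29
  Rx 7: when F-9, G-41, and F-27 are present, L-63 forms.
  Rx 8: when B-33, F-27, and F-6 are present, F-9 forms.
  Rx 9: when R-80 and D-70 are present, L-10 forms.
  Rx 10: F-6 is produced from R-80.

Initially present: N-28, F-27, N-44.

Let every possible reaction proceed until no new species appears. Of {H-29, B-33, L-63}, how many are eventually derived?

N-28 and F-27 present → B-33 forms (Rx 1).
F-27 and N-44 present → H-29 forms (Rx 6).
H-29: reached.
B-33: reached.
L-63 would need F-9, G-41, and F-27 (Rx 7), but G-41 never forms.
Reached: H-29 and B-33 — 2 of the 3.

2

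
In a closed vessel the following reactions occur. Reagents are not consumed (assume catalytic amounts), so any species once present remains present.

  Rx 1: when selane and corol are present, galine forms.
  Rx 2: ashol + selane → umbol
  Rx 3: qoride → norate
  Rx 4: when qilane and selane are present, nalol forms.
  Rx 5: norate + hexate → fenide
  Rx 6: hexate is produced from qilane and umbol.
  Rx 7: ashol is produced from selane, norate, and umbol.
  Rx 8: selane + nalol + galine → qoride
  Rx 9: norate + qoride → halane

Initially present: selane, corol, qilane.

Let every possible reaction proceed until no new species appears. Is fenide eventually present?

No

fenide would need norate and hexate (Rx 5), but hexate never forms.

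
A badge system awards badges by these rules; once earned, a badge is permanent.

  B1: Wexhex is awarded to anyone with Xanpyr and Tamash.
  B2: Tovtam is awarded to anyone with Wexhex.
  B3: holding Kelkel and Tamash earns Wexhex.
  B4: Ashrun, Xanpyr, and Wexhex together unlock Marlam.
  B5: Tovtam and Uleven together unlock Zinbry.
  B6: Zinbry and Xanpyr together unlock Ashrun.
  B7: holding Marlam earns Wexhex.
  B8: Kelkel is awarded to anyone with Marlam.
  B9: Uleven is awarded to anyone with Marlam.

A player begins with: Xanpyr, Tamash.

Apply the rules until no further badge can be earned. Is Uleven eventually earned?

Uleven would need Marlam (B9), but Marlam is never earned.

No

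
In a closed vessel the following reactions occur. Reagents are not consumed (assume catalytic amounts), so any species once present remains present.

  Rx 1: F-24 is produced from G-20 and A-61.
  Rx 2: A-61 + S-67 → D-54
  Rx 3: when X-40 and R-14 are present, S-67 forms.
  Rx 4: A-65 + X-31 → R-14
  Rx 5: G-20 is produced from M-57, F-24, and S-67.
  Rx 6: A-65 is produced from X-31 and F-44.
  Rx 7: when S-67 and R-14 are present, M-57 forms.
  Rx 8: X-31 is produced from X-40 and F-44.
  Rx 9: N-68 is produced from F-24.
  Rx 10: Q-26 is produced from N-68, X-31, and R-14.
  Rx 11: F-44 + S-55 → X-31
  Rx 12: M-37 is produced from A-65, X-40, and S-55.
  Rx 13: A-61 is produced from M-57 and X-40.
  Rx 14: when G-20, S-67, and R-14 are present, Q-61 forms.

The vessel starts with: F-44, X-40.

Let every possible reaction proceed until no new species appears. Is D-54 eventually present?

Yes

X-40 and F-44 present → X-31 forms (Rx 8).
X-31 and F-44 present → A-65 forms (Rx 6).
A-65 and X-31 present → R-14 forms (Rx 4).
X-40 and R-14 present → S-67 forms (Rx 3).
S-67 and R-14 present → M-57 forms (Rx 7).
M-57 and X-40 present → A-61 forms (Rx 13).
A-61 and S-67 present → D-54 forms (Rx 2).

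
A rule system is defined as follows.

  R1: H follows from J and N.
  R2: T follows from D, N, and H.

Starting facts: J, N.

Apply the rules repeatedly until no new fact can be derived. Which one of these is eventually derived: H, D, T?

H

J and N hold, so H follows (R1).
T would need D, N, and H (R2), but D is never established. No rule produces D, and it is not given.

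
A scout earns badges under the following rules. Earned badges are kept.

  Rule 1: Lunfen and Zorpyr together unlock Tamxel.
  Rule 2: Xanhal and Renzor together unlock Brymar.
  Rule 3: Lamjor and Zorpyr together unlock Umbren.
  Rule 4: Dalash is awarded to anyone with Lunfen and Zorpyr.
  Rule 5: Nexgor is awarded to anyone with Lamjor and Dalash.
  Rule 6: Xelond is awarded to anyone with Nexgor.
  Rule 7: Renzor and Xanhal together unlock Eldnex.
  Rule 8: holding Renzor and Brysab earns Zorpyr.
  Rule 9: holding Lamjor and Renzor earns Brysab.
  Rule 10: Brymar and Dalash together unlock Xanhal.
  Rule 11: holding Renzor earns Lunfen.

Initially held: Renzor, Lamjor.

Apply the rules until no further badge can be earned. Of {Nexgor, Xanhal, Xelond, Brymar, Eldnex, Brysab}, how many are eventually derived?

3

With Lamjor and Renzor, Brysab is earned (Rule 9).
With Renzor, Lunfen is earned (Rule 11).
With Renzor and Brysab, Zorpyr is earned (Rule 8).
With Lunfen and Zorpyr, Dalash is earned (Rule 4).
With Lamjor and Dalash, Nexgor is earned (Rule 5).
With Nexgor, Xelond is earned (Rule 6).
Nexgor: reached.
Xanhal would need Brymar and Dalash (Rule 10), but Brymar is never earned.
Xelond: reached.
Brymar would need Xanhal and Renzor (Rule 2), but Xanhal is never earned.
Eldnex would need Renzor and Xanhal (Rule 7), but Xanhal is never earned.
Brysab: reached.
Reached: Nexgor, Xelond, and Brysab — 3 of the 6.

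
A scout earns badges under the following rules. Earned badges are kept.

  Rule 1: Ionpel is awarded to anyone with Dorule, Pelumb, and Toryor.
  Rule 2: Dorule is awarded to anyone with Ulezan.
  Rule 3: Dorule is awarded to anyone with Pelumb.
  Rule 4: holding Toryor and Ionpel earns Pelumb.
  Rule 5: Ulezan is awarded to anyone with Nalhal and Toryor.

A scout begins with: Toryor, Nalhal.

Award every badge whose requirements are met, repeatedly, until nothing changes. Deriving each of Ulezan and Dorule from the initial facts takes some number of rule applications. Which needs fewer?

Ulezan

Ulezan: With Nalhal and Toryor, Ulezan is earned (Rule 5). [1 rule application]
Dorule: With Nalhal and Toryor, Ulezan is earned (Rule 5). With Ulezan, Dorule is earned (Rule 2). [2 rule applications]
Ulezan needs fewer.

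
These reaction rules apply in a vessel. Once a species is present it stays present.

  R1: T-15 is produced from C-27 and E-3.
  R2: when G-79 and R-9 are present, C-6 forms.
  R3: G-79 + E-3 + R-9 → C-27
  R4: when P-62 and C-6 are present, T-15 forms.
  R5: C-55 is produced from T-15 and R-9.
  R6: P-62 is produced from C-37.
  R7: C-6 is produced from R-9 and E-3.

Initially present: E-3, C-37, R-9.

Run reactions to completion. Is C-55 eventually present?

Yes

C-37 present → P-62 forms (R6).
R-9 and E-3 present → C-6 forms (R7).
P-62 and C-6 present → T-15 forms (R4).
T-15 and R-9 present → C-55 forms (R5).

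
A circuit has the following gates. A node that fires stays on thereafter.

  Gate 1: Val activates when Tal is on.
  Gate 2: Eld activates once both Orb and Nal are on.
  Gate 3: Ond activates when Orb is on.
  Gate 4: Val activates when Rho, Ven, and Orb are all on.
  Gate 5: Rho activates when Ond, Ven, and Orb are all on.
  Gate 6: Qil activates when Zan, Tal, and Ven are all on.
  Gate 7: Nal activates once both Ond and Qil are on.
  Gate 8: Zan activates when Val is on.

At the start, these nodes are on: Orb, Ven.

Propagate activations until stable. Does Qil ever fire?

Qil would need Zan, Tal, and Ven (Gate 6), but Tal never turns on.

No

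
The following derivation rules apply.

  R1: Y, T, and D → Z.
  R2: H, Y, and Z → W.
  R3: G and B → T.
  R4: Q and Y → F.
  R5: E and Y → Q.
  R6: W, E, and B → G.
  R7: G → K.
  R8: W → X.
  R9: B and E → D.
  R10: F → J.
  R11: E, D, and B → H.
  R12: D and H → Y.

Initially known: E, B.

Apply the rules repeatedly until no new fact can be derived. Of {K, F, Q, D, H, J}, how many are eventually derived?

5

From B and E, R9 gives D.
From E, D, and B, R11 gives H.
From D and H, R12 gives Y.
From E and Y, R5 gives Q.
Q and Y hold, so F follows (R4).
From F, R10 gives J.
K would need G (R7), but G is never established.
F: reached.
Q: reached.
D: reached.
H: reached.
J: reached.
Reached: F, Q, D, H, and J — 5 of the 6.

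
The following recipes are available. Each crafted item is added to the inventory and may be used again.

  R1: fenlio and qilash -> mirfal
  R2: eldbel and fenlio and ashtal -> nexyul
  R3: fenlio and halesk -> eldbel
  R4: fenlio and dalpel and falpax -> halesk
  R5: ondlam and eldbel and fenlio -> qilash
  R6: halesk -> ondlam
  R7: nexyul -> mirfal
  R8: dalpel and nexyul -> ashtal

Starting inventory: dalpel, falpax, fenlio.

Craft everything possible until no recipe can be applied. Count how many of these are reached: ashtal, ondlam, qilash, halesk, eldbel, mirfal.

5

Using R4, fenlio, dalpel, and falpax make halesk.
Using R3, fenlio and halesk make eldbel.
halesk -> ondlam (R6).
Using R5, ondlam, eldbel, and fenlio make qilash.
fenlio and qilash -> mirfal (R1).
ashtal would need dalpel and nexyul (R8), but nexyul is never obtained.
ondlam: reached.
qilash: reached.
halesk: reached.
eldbel: reached.
mirfal: reached.
Reached: ondlam, qilash, halesk, eldbel, and mirfal — 5 of the 6.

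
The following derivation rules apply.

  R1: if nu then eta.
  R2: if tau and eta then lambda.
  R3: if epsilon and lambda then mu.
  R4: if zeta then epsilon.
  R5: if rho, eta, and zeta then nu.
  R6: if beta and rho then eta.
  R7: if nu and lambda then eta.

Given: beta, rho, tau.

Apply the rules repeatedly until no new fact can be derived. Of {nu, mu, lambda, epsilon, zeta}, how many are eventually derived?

1

beta and rho hold, so eta follows (R6).
From tau and eta, R2 gives lambda.
nu would need rho, eta, and zeta (R5), but zeta is never established.
mu would need epsilon and lambda (R3), but epsilon is never established.
lambda: reached.
epsilon would need zeta (R4), but zeta is never established.
No rule produces zeta, and it is not given.
Reached: lambda — 1 of the 5.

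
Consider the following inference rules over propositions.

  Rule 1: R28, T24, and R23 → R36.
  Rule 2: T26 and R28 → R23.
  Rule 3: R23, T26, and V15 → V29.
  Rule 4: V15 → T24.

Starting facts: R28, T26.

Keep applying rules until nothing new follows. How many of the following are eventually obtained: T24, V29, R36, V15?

0

T24 would need V15 (Rule 4), but V15 is never established.
V29 would need R23, T26, and V15 (Rule 3), but V15 is never established.
R36 would need R28, T24, and R23 (Rule 1), but T24 is never established.
No rule produces V15, and it is not given.
None of the 4 are reached.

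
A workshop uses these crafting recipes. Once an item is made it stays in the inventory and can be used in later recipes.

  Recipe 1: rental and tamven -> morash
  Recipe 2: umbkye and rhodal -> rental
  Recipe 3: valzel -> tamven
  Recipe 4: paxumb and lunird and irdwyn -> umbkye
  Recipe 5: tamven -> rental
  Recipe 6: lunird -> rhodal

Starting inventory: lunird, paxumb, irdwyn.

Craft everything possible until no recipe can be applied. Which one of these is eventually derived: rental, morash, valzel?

paxumb and lunird and irdwyn -> umbkye (Recipe 4).
Using Recipe 6, lunird makes rhodal.
Using Recipe 2, umbkye and rhodal make rental.
morash would need rental and tamven (Recipe 1), but tamven is never obtained. No rule produces valzel, and it is not given.

rental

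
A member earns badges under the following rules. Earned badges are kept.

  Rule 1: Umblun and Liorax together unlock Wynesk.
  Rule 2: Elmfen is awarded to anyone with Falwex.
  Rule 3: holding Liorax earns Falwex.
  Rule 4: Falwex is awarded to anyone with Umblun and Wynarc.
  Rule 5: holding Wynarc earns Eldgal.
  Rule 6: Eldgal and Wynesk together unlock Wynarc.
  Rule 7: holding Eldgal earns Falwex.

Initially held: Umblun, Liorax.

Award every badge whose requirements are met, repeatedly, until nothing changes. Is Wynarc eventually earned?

No

Wynarc would need Eldgal and Wynesk (Rule 6), but Eldgal is never earned.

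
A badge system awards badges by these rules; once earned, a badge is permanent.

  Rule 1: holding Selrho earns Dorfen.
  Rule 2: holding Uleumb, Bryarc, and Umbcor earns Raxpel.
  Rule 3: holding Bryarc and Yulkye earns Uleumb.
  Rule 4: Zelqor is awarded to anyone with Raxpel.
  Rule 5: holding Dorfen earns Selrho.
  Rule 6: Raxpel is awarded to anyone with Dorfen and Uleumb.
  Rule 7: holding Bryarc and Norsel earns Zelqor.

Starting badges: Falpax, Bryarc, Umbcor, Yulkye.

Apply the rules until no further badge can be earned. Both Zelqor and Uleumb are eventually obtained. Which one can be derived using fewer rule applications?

Uleumb: With Bryarc and Yulkye, Uleumb is earned (Rule 3). [1 rule application]
Zelqor: With Bryarc and Yulkye, Uleumb is earned (Rule 3). With Uleumb, Bryarc, and Umbcor, Raxpel is earned (Rule 2). With Raxpel, Zelqor is earned (Rule 4). [3 rule applications]
Uleumb needs fewer.

Uleumb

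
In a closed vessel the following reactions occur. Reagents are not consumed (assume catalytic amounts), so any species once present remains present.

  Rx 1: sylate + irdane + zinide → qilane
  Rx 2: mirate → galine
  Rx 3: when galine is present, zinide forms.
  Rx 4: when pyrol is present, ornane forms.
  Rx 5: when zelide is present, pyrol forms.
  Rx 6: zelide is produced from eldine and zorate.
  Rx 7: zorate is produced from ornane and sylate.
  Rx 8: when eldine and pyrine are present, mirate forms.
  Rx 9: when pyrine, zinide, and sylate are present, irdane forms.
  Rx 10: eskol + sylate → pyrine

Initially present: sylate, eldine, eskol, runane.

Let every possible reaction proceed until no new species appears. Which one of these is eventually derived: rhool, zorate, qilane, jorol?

eskol and sylate present → pyrine forms (Rx 10).
eldine and pyrine present → mirate forms (Rx 8).
mirate present → galine forms (Rx 2).
galine present → zinide forms (Rx 3).
pyrine, zinide, and sylate present → irdane forms (Rx 9).
sylate, irdane, and zinide present → qilane forms (Rx 1).
zorate would need ornane and sylate (Rx 7), but ornane never forms. No rule produces jorol, and it is not given. No rule produces rhool, and it is not given.

qilane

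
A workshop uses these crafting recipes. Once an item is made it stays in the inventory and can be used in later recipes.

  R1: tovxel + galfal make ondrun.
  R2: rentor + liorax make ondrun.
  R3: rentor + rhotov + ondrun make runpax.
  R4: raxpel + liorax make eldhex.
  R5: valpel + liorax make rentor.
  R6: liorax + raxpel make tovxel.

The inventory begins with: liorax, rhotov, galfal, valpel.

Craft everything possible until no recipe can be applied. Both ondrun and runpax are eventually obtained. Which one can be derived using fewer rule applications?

ondrun

ondrun: valpel + liorax → rentor (R5). rentor + liorax → ondrun (R2). [2 rule applications]
runpax: valpel + liorax → rentor (R5). rentor + liorax → ondrun (R2). rentor + rhotov + ondrun → runpax (R3). [3 rule applications]
ondrun needs fewer.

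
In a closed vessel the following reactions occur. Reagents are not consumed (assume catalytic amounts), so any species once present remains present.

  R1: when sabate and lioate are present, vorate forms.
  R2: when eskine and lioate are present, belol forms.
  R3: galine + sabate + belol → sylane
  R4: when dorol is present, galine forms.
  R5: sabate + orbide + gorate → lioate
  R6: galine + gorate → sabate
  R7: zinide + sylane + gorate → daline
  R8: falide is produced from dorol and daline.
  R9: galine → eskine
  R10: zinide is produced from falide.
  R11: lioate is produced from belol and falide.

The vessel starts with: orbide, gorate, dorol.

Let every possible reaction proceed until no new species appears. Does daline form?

daline would need zinide, sylane, and gorate (R7), but zinide never forms.

No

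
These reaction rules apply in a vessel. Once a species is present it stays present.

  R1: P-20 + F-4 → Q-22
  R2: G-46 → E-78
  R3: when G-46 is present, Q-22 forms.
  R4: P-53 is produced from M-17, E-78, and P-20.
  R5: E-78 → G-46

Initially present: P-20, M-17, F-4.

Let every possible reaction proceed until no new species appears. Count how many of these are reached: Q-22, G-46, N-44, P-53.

1

P-20 and F-4 present → Q-22 forms (R1).
Q-22: reached.
G-46 would need E-78 (R5), but E-78 never forms.
No rule produces N-44, and it is not given.
P-53 would need M-17, E-78, and P-20 (R4), but E-78 never forms.
Reached: Q-22 — 1 of the 4.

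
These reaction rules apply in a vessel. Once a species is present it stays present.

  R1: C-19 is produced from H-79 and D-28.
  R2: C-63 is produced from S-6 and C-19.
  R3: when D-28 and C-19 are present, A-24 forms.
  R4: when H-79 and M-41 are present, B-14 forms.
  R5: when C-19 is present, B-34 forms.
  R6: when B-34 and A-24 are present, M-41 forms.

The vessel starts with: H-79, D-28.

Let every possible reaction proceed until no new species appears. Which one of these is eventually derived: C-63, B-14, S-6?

H-79 and D-28 present → C-19 forms (R1).
D-28 and C-19 present → A-24 forms (R3).
C-19 present → B-34 forms (R5).
B-34 and A-24 present → M-41 forms (R6).
H-79 and M-41 present → B-14 forms (R4).
C-63 would need S-6 and C-19 (R2), but S-6 never forms. No rule produces S-6, and it is not given.

B-14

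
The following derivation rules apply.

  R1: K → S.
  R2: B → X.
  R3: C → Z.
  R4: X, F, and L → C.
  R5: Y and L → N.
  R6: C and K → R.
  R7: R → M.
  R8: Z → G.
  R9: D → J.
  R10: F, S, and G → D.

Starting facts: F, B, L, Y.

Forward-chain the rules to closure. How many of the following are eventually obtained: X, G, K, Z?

3

From B, R2 gives X.
From X, F, and L, R4 gives C.
C holds, so Z follows (R3).
From Z, R8 gives G.
X: reached.
G: reached.
No rule produces K, and it is not given.
Z: reached.
Reached: X, G, and Z — 3 of the 4.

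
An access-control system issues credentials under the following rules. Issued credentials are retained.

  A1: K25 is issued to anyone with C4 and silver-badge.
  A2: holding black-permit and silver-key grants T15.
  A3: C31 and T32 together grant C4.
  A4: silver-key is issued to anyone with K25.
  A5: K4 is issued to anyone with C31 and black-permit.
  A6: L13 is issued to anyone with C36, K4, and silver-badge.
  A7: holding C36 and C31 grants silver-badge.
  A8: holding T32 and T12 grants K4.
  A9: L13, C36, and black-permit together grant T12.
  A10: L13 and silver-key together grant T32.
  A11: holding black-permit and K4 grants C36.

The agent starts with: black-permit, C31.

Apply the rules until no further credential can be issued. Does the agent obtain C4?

C4 would need C31 and T32 (A3), but T32 is never granted.

No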